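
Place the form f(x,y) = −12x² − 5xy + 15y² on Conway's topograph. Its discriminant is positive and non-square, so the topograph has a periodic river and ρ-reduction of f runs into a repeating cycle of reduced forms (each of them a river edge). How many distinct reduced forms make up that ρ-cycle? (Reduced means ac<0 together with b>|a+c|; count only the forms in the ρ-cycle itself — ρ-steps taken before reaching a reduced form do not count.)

D = 745, ⌊√D⌋ = 27
descent: ρ → (15,5,-12)  [lands on river]
river: ρ → (-12,19,8)
river: ρ → (8,13,-18)
river: ρ → (-18,23,3)
river: ρ → (3,25,-10)
river: ρ → (-10,15,13)
river: ρ → (13,11,-12)
river: ρ → (-12,13,12)
river: ρ → (12,11,-13)
river: ρ → (-13,15,10)
river: ρ → (10,25,-3)
river: ρ → (-3,23,18)
river: ρ → (18,13,-8)
river: ρ → (-8,19,12)
river: ρ → (12,5,-15)
river: ρ → (-15,25,2)
river: ρ → (2,27,-2)
river: ρ → (-2,25,15)
ρ-cycle length = 18 (tail of 1 descent step not counted)

18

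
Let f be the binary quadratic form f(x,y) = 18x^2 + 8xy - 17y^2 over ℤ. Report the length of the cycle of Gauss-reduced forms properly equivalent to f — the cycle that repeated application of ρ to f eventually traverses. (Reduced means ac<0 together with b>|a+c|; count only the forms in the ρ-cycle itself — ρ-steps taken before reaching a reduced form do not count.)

D = 1288, ⌊√D⌋ = 35
river: ρ → (-17,26,9)
river: ρ → (9,28,-14)
river: ρ → (-14,28,9)
river: ρ → (9,26,-17)
river: ρ → (-17,8,18)
river: ρ → (18,28,-7)
river: ρ → (-7,28,18)
river: ρ → (18,8,-17)
ρ-cycle length = 8 (tail of 0 descent steps not counted)

8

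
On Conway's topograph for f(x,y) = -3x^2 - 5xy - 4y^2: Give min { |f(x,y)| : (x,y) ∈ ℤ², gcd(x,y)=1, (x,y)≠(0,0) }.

translate: b→-1 (≡5 mod 6), so (3,5,4)→(3,-1,2)
flip: (3,-1,2)→(2,1,3)
reduced (well bottom): (2,1,3) with a≤c, −a<b≤a
well minimum |f| = |-2| = 2 (negative-definite)

2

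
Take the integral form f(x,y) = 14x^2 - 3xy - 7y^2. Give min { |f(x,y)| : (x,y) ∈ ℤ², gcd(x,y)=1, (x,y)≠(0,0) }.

descent: ρ → (-7,17,4)  [lands on river]
river: ρ → (4,15,-11)
river: ρ → (-11,7,8)
river: ρ → (8,9,-10)
river: ρ → (-10,11,7)
river: ρ → (7,17,-4)
river: ρ → (-4,15,11)
river: ρ → (11,7,-8)
river: ρ → (-8,9,10)
river: ρ → (10,11,-7)
closes: descent 1, river 10
min |a| on river = 4

4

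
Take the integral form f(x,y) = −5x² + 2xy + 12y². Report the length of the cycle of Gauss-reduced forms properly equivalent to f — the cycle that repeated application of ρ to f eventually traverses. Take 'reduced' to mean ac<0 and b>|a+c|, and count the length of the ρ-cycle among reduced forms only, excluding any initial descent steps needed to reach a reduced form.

D = 244, ⌊√D⌋ = 15
descent: ρ → (12,-2,-5)
descent: ρ → (-5,12,5)  [lands on river]
river: ρ → (5,8,-9)
river: ρ → (-9,10,4)
river: ρ → (4,14,-3)
river: ρ → (-3,10,12)
river: ρ → (12,14,-1)
river: ρ → (-1,14,12)
river: ρ → (12,10,-3)
river: ρ → (-3,14,4)
river: ρ → (4,10,-9)
river: ρ → (-9,8,5)
river: ρ → (5,12,-5)
river: ρ → (-5,8,9)
river: ρ → (9,10,-4)
river: ρ → (-4,14,3)
river: ρ → (3,10,-12)
river: ρ → (-12,14,1)
river: ρ → (1,14,-12)
river: ρ → (-12,10,3)
river: ρ → (3,14,-4)
river: ρ → (-4,10,9)
river: ρ → (9,8,-5)
ρ-cycle length = 22 (tail of 2 descent steps not counted)

22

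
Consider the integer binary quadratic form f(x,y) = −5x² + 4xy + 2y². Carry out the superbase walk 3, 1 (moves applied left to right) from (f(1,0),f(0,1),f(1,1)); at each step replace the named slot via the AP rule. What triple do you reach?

start (-5,2,1) = (f(1,0),f(0,1),f(1,1))
replace slot 3: 2·((-5)+2) − 1 = -7 → (-5,2,-7)
replace slot 1: 2·(2+(-7)) − (-5) = -5 → (-5,2,-7)

-5,2,-7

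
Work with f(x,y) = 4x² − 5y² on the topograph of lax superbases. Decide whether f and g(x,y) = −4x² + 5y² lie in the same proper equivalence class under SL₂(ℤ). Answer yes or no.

D₁ = 80, D₂ = 80
river cycle of f (length 2): (4, 8, -1), (-1, 8, 4)
river cycle of g (length 2): (-4, 8, 1), (1, 8, -4)
cycles differ ⇒ inequivalent

no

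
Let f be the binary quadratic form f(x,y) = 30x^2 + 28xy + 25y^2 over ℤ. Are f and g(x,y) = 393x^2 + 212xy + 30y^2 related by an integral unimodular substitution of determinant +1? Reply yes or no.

D₁ = -2216, D₂ = -2216
f: flip: (30,28,25)→(25,-28,30)
f: translate: b→22 (≡-28 mod 50), so (25,-28,30)→(25,22,27)
f: reduced (well bottom): (25,22,27) with a≤c, −a<b≤a
g: flip: (393,212,30)→(30,-212,393)
g: translate: b→28 (≡-212 mod 60), so (30,-212,393)→(30,28,25)
g: flip: (30,28,25)→(25,-28,30)
g: translate: b→22 (≡-28 mod 50), so (25,-28,30)→(25,22,27)
g: reduced (well bottom): (25,22,27) with a≤c, −a<b≤a
reduced forms (25, 22, 27) vs (25, 22, 27) ⇒ equivalent

yes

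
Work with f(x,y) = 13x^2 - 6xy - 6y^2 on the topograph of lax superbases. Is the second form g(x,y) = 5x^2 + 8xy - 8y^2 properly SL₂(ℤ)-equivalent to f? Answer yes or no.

D₁ = 348, D₂ = 224
discriminants differ ⇒ not SL₂(ℤ)-equivalent

no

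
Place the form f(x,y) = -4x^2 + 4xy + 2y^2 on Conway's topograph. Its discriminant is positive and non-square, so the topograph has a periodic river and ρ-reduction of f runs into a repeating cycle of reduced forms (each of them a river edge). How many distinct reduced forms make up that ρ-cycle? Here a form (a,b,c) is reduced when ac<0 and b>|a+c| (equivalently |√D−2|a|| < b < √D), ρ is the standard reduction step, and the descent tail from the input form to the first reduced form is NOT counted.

D = 48, ⌊√D⌋ = 6
river: ρ → (2,4,-4)
river: ρ → (-4,4,2)
ρ-cycle length = 2 (tail of 0 descent steps not counted)

2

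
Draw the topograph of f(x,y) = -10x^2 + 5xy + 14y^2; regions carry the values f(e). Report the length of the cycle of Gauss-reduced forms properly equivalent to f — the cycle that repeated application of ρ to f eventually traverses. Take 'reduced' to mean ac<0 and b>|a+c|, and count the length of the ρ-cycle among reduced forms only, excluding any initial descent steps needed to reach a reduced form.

D = 585, ⌊√D⌋ = 24
river: ρ → (14,23,-1)
river: ρ → (-1,23,14)
river: ρ → (14,5,-10)
river: ρ → (-10,15,9)
river: ρ → (9,21,-4)
river: ρ → (-4,19,14)
river: ρ → (14,9,-9)
river: ρ → (-9,9,14)
river: ρ → (14,19,-4)
river: ρ → (-4,21,9)
river: ρ → (9,15,-10)
river: ρ → (-10,5,14)
ρ-cycle length = 12 (tail of 0 descent steps not counted)

12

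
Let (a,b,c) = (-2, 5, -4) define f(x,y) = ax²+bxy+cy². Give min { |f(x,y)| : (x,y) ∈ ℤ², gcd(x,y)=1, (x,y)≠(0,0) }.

translate: b→-1 (≡-5 mod 4), so (2,-5,4)→(2,-1,1)
flip: (2,-1,1)→(1,1,2)
reduced (well bottom): (1,1,2) with a≤c, −a<b≤a
well minimum |f| = |-1| = 1 (negative-definite)

1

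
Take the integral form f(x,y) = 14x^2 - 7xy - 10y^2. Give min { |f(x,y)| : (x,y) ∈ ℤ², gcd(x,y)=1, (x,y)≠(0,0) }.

descent: ρ → (-10,7,14)  [lands on river]
river: ρ → (14,21,-3)
river: ρ → (-3,21,14)
river: ρ → (14,7,-10)
river: ρ → (-10,13,11)
river: ρ → (11,9,-12)
river: ρ → (-12,15,8)
river: ρ → (8,17,-10)
river: ρ → (-10,23,2)
river: ρ → (2,21,-21)
river: ρ → (-21,21,2)
river: ρ → (2,23,-10)
river: ρ → (-10,17,8)
river: ρ → (8,15,-12)
river: ρ → (-12,9,11)
river: ρ → (11,13,-10)
closes: descent 1, river 16
min |a| on river = 2

2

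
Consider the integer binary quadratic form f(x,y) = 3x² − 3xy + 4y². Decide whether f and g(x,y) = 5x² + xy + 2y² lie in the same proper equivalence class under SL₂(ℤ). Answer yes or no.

D₁ = -39, D₂ = -39
f: translate: b→3 (≡-3 mod 6), so (3,-3,4)→(3,3,4)
f: reduced (well bottom): (3,3,4) with a≤c, −a<b≤a
g: flip: (5,1,2)→(2,-1,5)
g: reduced (well bottom): (2,-1,5) with a≤c, −a<b≤a
reduced forms (3, 3, 4) vs (2, -1, 5) ⇒ inequivalent

no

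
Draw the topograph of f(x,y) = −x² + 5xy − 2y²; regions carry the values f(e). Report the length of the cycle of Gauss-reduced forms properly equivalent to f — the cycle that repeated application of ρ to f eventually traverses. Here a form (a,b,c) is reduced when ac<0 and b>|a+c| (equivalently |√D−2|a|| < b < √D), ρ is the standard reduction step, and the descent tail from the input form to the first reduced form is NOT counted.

D = 17, ⌊√D⌋ = 4
descent: ρ → (-2,3,1)  [lands on river]
river: ρ → (1,3,-2)
river: ρ → (-2,1,2)
river: ρ → (2,3,-1)
river: ρ → (-1,3,2)
river: ρ → (2,1,-2)
ρ-cycle length = 6 (tail of 1 descent step not counted)

6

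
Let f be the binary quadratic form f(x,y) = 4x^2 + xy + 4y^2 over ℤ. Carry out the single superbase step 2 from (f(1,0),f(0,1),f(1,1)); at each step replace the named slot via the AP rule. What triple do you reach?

start (4,4,9) = (f(1,0),f(0,1),f(1,1))
replace slot 2: 2·(4+9) − 4 = 22 → (4,22,9)

4,22,9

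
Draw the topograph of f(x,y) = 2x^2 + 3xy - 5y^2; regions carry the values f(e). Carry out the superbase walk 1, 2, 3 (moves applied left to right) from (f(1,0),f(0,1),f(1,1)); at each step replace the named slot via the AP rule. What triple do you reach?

start (2,-5,0) = (f(1,0),f(0,1),f(1,1))
replace slot 1: 2·((-5)+0) − 2 = -12 → (-12,-5,0)
replace slot 2: 2·((-12)+0) − (-5) = -19 → (-12,-19,0)
replace slot 3: 2·((-12)+(-19)) − 0 = -62 → (-12,-19,-62)

-12,-19,-62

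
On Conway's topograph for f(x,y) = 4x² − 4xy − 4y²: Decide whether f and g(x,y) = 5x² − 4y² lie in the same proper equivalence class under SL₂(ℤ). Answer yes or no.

D₁ = 80, D₂ = 80
river cycle of f (length 2): (-4, 4, 4), (4, 4, -4)
river cycle of g (length 2): (-4, 8, 1), (1, 8, -4)
cycles differ ⇒ inequivalent

no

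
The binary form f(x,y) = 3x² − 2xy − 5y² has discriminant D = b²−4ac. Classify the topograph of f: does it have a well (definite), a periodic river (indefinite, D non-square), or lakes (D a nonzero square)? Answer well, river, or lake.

D = b²−4ac = (-2)² − 4·3·(-5) = 64
D = 8² is a perfect square ⇒ form factors over ℤ ⇒ lakes

lake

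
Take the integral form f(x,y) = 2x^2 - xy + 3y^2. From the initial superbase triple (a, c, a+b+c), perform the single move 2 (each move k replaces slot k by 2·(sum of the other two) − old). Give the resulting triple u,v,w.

start (2,3,4) = (f(1,0),f(0,1),f(1,1))
replace slot 2: 2·(2+4) − 3 = 9 → (2,9,4)

2,9,4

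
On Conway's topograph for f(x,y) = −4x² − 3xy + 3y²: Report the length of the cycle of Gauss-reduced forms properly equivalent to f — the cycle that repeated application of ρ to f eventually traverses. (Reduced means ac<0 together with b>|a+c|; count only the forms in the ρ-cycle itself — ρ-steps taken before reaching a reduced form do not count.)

D = 57, ⌊√D⌋ = 7
descent: ρ → (3,3,-4)  [lands on river]
river: ρ → (-4,5,2)
river: ρ → (2,7,-1)
river: ρ → (-1,7,2)
river: ρ → (2,5,-4)
river: ρ → (-4,3,3)
ρ-cycle length = 6 (tail of 1 descent step not counted)

6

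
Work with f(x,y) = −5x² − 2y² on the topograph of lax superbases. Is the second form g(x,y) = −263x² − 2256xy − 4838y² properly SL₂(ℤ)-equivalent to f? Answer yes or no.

D₁ = -40, D₂ = -40
f is negative-definite; reduce −f:
−f: flip: (5,0,2)→(2,0,5)
−f: reduced (well bottom): (2,0,5) with a≤c, −a<b≤a
flip sign back: reduced form of f is (-2,0,-5)
g is negative-definite; reduce −g:
−g: translate: b→152 (≡2256 mod 526), so (263,2256,4838)→(263,152,22)
−g: flip: (263,152,22)→(22,-152,263)
−g: translate: b→-20 (≡-152 mod 44), so (22,-152,263)→(22,-20,5)
−g: flip: (22,-20,5)→(5,20,22)
−g: translate: b→0 (≡20 mod 10), so (5,20,22)→(5,0,2)
−g: flip: (5,0,2)→(2,0,5)
−g: reduced (well bottom): (2,0,5) with a≤c, −a<b≤a
flip sign back: reduced form of g is (-2,0,-5)
reduced forms (-2, 0, -5) vs (-2, 0, -5) ⇒ equivalent

yes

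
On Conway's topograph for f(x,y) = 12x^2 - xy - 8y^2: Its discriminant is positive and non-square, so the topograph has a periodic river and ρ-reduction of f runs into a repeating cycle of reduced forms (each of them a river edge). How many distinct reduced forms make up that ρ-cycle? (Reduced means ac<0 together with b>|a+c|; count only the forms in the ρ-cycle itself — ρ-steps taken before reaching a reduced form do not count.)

D = 385, ⌊√D⌋ = 19
descent: ρ → (-8,17,3)  [lands on river]
river: ρ → (3,19,-2)
river: ρ → (-2,17,12)
river: ρ → (12,7,-7)
river: ρ → (-7,7,12)
river: ρ → (12,17,-2)
river: ρ → (-2,19,3)
river: ρ → (3,17,-8)
river: ρ → (-8,15,5)
river: ρ → (5,15,-8)
ρ-cycle length = 10 (tail of 1 descent step not counted)

10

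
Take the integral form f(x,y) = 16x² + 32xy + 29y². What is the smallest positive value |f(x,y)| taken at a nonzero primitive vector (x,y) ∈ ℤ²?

translate: b→0 (≡32 mod 32), so (16,32,29)→(16,0,13)
flip: (16,0,13)→(13,0,16)
reduced (well bottom): (13,0,16) with a≤c, −a<b≤a
well minimum = a = 13

13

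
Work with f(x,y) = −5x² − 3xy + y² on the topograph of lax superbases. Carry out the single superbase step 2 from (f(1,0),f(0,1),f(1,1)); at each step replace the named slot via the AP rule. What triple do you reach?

start (-5,1,-7) = (f(1,0),f(0,1),f(1,1))
replace slot 2: 2·((-5)+(-7)) − 1 = -25 → (-5,-25,-7)

-5,-25,-7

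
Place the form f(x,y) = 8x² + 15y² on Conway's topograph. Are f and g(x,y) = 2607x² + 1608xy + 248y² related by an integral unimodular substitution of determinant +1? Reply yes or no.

D₁ = -480, D₂ = -480
f: reduced (well bottom): (8,0,15) with a≤c, −a<b≤a
g: flip: (2607,1608,248)→(248,-1608,2607)
g: translate: b→-120 (≡-1608 mod 496), so (248,-1608,2607)→(248,-120,15)
g: flip: (248,-120,15)→(15,120,248)
g: translate: b→0 (≡120 mod 30), so (15,120,248)→(15,0,8)
g: flip: (15,0,8)→(8,0,15)
g: reduced (well bottom): (8,0,15) with a≤c, −a<b≤a
reduced forms (8, 0, 15) vs (8, 0, 15) ⇒ equivalent

yes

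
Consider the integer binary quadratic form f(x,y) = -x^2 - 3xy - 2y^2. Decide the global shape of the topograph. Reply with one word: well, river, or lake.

D = b²−4ac = (-3)² − 4·(-1)·(-2) = 1
D = 1² is a perfect square ⇒ form factors over ℤ ⇒ lakes

lake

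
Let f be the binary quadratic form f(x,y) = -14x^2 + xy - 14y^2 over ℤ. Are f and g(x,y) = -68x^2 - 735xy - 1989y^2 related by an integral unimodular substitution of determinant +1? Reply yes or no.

D₁ = -783, D₂ = -783
f is negative-definite; reduce −f:
−f: flip: (14,-1,14)→(14,1,14)
−f: reduced (well bottom): (14,1,14) with a≤c, −a<b≤a
flip sign back: reduced form of f is (-14,-1,-14)
g is negative-definite; reduce −g:
−g: translate: b→55 (≡735 mod 136), so (68,735,1989)→(68,55,14)
−g: flip: (68,55,14)→(14,-55,68)
−g: translate: b→1 (≡-55 mod 28), so (14,-55,68)→(14,1,14)
−g: reduced (well bottom): (14,1,14) with a≤c, −a<b≤a
flip sign back: reduced form of g is (-14,-1,-14)
reduced forms (-14, -1, -14) vs (-14, -1, -14) ⇒ equivalent

yes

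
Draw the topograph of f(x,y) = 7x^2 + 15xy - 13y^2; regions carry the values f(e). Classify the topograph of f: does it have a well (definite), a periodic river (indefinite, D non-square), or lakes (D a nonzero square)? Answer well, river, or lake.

D = b²−4ac = 15² − 4·7·(-13) = 589
D > 0 non-square ⇒ indefinite ⇒ periodic river

river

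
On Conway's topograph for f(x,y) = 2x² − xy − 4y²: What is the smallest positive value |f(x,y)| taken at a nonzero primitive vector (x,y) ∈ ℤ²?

descent: ρ → (-4,1,2)
descent: ρ → (2,3,-3)  [lands on river]
river: ρ → (-3,3,2)
river: ρ → (2,5,-1)
river: ρ → (-1,5,2)
closes: descent 2, river 4
min |a| on river = 1

1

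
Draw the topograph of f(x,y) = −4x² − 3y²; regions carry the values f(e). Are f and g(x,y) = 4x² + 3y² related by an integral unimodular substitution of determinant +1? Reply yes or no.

D₁ = -48, D₂ = -48
f is negative-definite; reduce −f:
−f: flip: (4,0,3)→(3,0,4)
−f: reduced (well bottom): (3,0,4) with a≤c, −a<b≤a
flip sign back: reduced form of f is (-3,0,-4)
g: flip: (4,0,3)→(3,0,4)
g: reduced (well bottom): (3,0,4) with a≤c, −a<b≤a
reduced forms (-3, 0, -4) vs (3, 0, 4) ⇒ inequivalent

no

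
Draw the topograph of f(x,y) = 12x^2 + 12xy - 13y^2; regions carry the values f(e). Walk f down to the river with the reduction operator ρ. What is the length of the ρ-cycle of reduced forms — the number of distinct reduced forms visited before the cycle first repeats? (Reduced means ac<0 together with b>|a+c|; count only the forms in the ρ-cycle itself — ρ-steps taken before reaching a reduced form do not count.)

D = 768, ⌊√D⌋ = 27
river: ρ → (-13,14,11)
river: ρ → (11,8,-16)
river: ρ → (-16,24,3)
river: ρ → (3,24,-16)
river: ρ → (-16,8,11)
river: ρ → (11,14,-13)
river: ρ → (-13,12,12)
river: ρ → (12,12,-13)
ρ-cycle length = 8 (tail of 0 descent steps not counted)

8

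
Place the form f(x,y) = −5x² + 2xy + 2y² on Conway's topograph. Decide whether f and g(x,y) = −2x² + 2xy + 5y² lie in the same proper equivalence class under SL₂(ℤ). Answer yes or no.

D₁ = 44, D₂ = 44
river cycle of f (length 2): (2, 6, -1), (-1, 6, 2)
river cycle of g (length 2): (-2, 6, 1), (1, 6, -2)
cycles differ ⇒ inequivalent

no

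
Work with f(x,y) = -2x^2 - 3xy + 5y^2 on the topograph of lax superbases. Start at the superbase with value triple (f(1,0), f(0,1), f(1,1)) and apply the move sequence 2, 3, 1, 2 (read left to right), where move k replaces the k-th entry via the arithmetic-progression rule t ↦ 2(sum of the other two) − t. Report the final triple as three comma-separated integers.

start (-2,5,0) = (f(1,0),f(0,1),f(1,1))
replace slot 2: 2·((-2)+0) − 5 = -9 → (-2,-9,0)
replace slot 3: 2·((-2)+(-9)) − 0 = -22 → (-2,-9,-22)
replace slot 1: 2·((-9)+(-22)) − (-2) = -60 → (-60,-9,-22)
replace slot 2: 2·((-60)+(-22)) − (-9) = -155 → (-60,-155,-22)

-60,-155,-22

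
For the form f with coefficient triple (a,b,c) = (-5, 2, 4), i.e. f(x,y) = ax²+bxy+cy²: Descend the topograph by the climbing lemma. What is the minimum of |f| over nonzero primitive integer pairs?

river: ρ → (4,6,-3)
river: ρ → (-3,6,4)
river: ρ → (4,2,-5)
river: ρ → (-5,8,1)
river: ρ → (1,8,-5)
river: ρ → (-5,2,4)
closes: descent 0, river 6
min |a| on river = 1

1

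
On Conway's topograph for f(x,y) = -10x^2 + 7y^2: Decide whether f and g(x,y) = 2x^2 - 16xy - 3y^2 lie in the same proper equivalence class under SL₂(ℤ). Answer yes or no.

D₁ = 280, D₂ = 280
river cycle of f (length 4): (7, 14, -3), (-3, 16, 2), (2, 16, -3), (-3, 14, 7)
river cycle of g (length 4): (-3, 16, 2), (2, 16, -3), (-3, 14, 7), (7, 14, -3)
cycles coincide ⇒ equivalent

yes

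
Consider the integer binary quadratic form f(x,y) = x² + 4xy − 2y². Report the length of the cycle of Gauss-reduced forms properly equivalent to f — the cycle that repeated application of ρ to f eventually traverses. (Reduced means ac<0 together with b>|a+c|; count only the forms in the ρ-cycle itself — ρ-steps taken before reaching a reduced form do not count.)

D = 24, ⌊√D⌋ = 4
river: ρ → (-2,4,1)
river: ρ → (1,4,-2)
ρ-cycle length = 2 (tail of 0 descent steps not counted)

2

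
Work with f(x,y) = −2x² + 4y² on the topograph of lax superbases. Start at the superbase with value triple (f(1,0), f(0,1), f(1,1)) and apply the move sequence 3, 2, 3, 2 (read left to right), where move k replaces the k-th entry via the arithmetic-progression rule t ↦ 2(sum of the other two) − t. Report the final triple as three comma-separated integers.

start (-2,4,2) = (f(1,0),f(0,1),f(1,1))
replace slot 3: 2·((-2)+4) − 2 = 2 → (-2,4,2)
replace slot 2: 2·((-2)+2) − 4 = -4 → (-2,-4,2)
replace slot 3: 2·((-2)+(-4)) − 2 = -14 → (-2,-4,-14)
replace slot 2: 2·((-2)+(-14)) − (-4) = -28 → (-2,-28,-14)

-2,-28,-14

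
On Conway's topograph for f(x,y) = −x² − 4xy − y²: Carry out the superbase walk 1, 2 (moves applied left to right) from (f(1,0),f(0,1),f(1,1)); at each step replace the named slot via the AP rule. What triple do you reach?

start (-1,-1,-6) = (f(1,0),f(0,1),f(1,1))
replace slot 1: 2·((-1)+(-6)) − (-1) = -13 → (-13,-1,-6)
replace slot 2: 2·((-13)+(-6)) − (-1) = -37 → (-13,-37,-6)

-13,-37,-6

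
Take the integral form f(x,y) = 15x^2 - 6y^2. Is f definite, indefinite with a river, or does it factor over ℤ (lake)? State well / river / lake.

D = b²−4ac = 0² − 4·15·(-6) = 360
D > 0 non-square ⇒ indefinite ⇒ periodic river

river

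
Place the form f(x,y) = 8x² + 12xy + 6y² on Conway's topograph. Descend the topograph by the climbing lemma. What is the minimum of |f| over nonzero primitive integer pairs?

translate: b→-4 (≡12 mod 16), so (8,12,6)→(8,-4,2)
flip: (8,-4,2)→(2,4,8)
translate: b→0 (≡4 mod 4), so (2,4,8)→(2,0,6)
reduced (well bottom): (2,0,6) with a≤c, −a<b≤a
well minimum = a = 2

2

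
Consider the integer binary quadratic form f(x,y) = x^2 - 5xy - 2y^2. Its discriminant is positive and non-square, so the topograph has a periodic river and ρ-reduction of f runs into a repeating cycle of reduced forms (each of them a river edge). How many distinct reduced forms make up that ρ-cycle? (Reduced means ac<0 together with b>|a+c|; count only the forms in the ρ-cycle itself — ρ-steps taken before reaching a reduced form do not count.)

D = 33, ⌊√D⌋ = 5
descent: ρ → (-2,5,1)  [lands on river]
river: ρ → (1,5,-2)
river: ρ → (-2,3,3)
river: ρ → (3,3,-2)
ρ-cycle length = 4 (tail of 1 descent step not counted)

4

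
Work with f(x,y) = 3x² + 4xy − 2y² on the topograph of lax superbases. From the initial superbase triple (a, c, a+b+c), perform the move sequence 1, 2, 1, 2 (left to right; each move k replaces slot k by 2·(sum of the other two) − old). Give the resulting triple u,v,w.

start (3,-2,5) = (f(1,0),f(0,1),f(1,1))
replace slot 1: 2·((-2)+5) − 3 = 3 → (3,-2,5)
replace slot 2: 2·(3+5) − (-2) = 18 → (3,18,5)
replace slot 1: 2·(18+5) − 3 = 43 → (43,18,5)
replace slot 2: 2·(43+5) − 18 = 78 → (43,78,5)

43,78,5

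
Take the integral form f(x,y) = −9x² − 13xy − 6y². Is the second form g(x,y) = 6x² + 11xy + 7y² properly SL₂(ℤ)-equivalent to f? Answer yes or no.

D₁ = -47, D₂ = -47
f is negative-definite; reduce −f:
−f: translate: b→-5 (≡13 mod 18), so (9,13,6)→(9,-5,2)
−f: flip: (9,-5,2)→(2,5,9)
−f: translate: b→1 (≡5 mod 4), so (2,5,9)→(2,1,6)
−f: reduced (well bottom): (2,1,6) with a≤c, −a<b≤a
flip sign back: reduced form of f is (-2,-1,-6)
g: translate: b→-1 (≡11 mod 12), so (6,11,7)→(6,-1,2)
g: flip: (6,-1,2)→(2,1,6)
g: reduced (well bottom): (2,1,6) with a≤c, −a<b≤a
reduced forms (-2, -1, -6) vs (2, 1, 6) ⇒ inequivalent

no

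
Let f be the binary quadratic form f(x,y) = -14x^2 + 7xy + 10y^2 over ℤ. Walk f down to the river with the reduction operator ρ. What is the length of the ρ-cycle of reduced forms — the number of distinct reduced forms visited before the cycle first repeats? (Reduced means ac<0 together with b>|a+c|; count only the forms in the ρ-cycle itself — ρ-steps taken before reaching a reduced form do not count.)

D = 609, ⌊√D⌋ = 24
river: ρ → (10,13,-11)
river: ρ → (-11,9,12)
river: ρ → (12,15,-8)
river: ρ → (-8,17,10)
river: ρ → (10,23,-2)
river: ρ → (-2,21,21)
river: ρ → (21,21,-2)
river: ρ → (-2,23,10)
river: ρ → (10,17,-8)
river: ρ → (-8,15,12)
river: ρ → (12,9,-11)
river: ρ → (-11,13,10)
river: ρ → (10,7,-14)
river: ρ → (-14,21,3)
river: ρ → (3,21,-14)
river: ρ → (-14,7,10)
ρ-cycle length = 16 (tail of 0 descent steps not counted)

16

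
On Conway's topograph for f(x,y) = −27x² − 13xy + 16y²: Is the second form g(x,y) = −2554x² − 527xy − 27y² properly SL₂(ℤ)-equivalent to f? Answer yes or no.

D₁ = 1897, D₂ = 1897
river cycle of f (length 10): (16, 13, -27), (-27, 41, 2), (2, 43, -6), (-6, 41, 9), (9, 31, -26), (-26, 21, 14), (14, 35, -12), (-12, 37, 11), (11, 29, -24), (-24, 19, 16)
river cycle of g (length 10): (-27, 41, 2), (2, 43, -6), (-6, 41, 9), (9, 31, -26), (-26, 21, 14), (14, 35, -12), (-12, 37, 11), (11, 29, -24), (-24, 19, 16), (16, 13, -27)
cycles coincide ⇒ equivalent

yes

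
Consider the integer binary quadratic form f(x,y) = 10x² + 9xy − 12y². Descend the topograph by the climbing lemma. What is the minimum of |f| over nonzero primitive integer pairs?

river: ρ → (-12,15,7)
river: ρ → (7,13,-14)
river: ρ → (-14,15,6)
river: ρ → (6,21,-5)
river: ρ → (-5,19,10)
river: ρ → (10,21,-3)
river: ρ → (-3,21,10)
river: ρ → (10,19,-5)
river: ρ → (-5,21,6)
river: ρ → (6,15,-14)
river: ρ → (-14,13,7)
river: ρ → (7,15,-12)
river: ρ → (-12,9,10)
river: ρ → (10,11,-11)
river: ρ → (-11,11,10)
river: ρ → (10,9,-12)
closes: descent 0, river 16
min |a| on river = 3

3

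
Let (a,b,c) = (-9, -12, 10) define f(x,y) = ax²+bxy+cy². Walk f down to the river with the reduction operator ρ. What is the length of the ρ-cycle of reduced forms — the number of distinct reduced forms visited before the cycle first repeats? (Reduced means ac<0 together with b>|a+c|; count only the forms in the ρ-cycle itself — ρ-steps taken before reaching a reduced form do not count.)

D = 504, ⌊√D⌋ = 22
descent: ρ → (10,12,-9)  [lands on river]
river: ρ → (-9,6,13)
river: ρ → (13,20,-2)
river: ρ → (-2,20,13)
river: ρ → (13,6,-9)
river: ρ → (-9,12,10)
river: ρ → (10,8,-11)
river: ρ → (-11,14,7)
river: ρ → (7,14,-11)
river: ρ → (-11,8,10)
ρ-cycle length = 10 (tail of 1 descent step not counted)

10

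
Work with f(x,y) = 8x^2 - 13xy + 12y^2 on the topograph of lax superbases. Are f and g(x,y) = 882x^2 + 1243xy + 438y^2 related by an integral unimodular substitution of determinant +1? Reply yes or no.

D₁ = -215, D₂ = -215
f: translate: b→3 (≡-13 mod 16), so (8,-13,12)→(8,3,7)
f: flip: (8,3,7)→(7,-3,8)
f: reduced (well bottom): (7,-3,8) with a≤c, −a<b≤a
g: translate: b→-521 (≡1243 mod 1764), so (882,1243,438)→(882,-521,77)
g: flip: (882,-521,77)→(77,521,882)
g: translate: b→59 (≡521 mod 154), so (77,521,882)→(77,59,12)
g: flip: (77,59,12)→(12,-59,77)
g: translate: b→-11 (≡-59 mod 24), so (12,-59,77)→(12,-11,7)
g: flip: (12,-11,7)→(7,11,12)
g: translate: b→-3 (≡11 mod 14), so (7,11,12)→(7,-3,8)
g: reduced (well bottom): (7,-3,8) with a≤c, −a<b≤a
reduced forms (7, -3, 8) vs (7, -3, 8) ⇒ equivalent

yes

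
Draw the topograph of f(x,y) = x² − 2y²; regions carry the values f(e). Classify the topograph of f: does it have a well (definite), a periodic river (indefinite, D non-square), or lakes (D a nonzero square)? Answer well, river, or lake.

D = b²−4ac = 0² − 4·1·(-2) = 8
D > 0 non-square ⇒ indefinite ⇒ periodic river

river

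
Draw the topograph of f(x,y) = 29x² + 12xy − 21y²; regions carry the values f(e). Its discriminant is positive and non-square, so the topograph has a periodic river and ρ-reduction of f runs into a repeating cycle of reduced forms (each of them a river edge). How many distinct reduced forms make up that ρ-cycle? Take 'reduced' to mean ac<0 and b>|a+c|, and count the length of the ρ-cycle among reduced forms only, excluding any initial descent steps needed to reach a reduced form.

D = 2580, ⌊√D⌋ = 50
river: ρ → (-21,30,20)
river: ρ → (20,50,-1)
river: ρ → (-1,50,20)
river: ρ → (20,30,-21)
river: ρ → (-21,12,29)
river: ρ → (29,46,-4)
river: ρ → (-4,50,5)
river: ρ → (5,50,-4)
river: ρ → (-4,46,29)
river: ρ → (29,12,-21)
ρ-cycle length = 10 (tail of 0 descent steps not counted)

10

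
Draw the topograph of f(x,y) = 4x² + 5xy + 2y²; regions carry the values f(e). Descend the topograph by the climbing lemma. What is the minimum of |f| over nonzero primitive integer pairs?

translate: b→-3 (≡5 mod 8), so (4,5,2)→(4,-3,1)
flip: (4,-3,1)→(1,3,4)
translate: b→1 (≡3 mod 2), so (1,3,4)→(1,1,2)
reduced (well bottom): (1,1,2) with a≤c, −a<b≤a
well minimum = a = 1

1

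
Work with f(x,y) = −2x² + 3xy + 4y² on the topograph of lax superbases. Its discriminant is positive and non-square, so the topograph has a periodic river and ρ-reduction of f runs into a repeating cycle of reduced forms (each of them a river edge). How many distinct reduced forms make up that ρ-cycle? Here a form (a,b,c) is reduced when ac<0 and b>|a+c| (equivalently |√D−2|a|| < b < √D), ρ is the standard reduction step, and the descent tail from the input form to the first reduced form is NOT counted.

D = 41, ⌊√D⌋ = 6
river: ρ → (4,5,-1)
river: ρ → (-1,5,4)
river: ρ → (4,3,-2)
river: ρ → (-2,5,2)
river: ρ → (2,3,-4)
river: ρ → (-4,5,1)
river: ρ → (1,5,-4)
river: ρ → (-4,3,2)
river: ρ → (2,5,-2)
river: ρ → (-2,3,4)
ρ-cycle length = 10 (tail of 0 descent steps not counted)

10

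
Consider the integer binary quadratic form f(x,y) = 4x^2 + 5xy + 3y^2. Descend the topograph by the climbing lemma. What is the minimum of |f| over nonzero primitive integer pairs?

translate: b→-3 (≡5 mod 8), so (4,5,3)→(4,-3,2)
flip: (4,-3,2)→(2,3,4)
translate: b→-1 (≡3 mod 4), so (2,3,4)→(2,-1,3)
reduced (well bottom): (2,-1,3) with a≤c, −a<b≤a
well minimum = a = 2

2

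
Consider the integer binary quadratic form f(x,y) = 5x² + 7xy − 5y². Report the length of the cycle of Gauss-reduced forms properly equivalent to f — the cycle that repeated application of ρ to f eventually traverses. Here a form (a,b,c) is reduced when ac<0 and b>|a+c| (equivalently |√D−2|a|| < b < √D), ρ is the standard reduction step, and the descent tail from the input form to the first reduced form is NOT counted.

D = 149, ⌊√D⌋ = 12
river: ρ → (-5,3,7)
river: ρ → (7,11,-1)
river: ρ → (-1,11,7)
river: ρ → (7,3,-5)
river: ρ → (-5,7,5)
river: ρ → (5,3,-7)
river: ρ → (-7,11,1)
river: ρ → (1,11,-7)
river: ρ → (-7,3,5)
river: ρ → (5,7,-5)
ρ-cycle length = 10 (tail of 0 descent steps not counted)

10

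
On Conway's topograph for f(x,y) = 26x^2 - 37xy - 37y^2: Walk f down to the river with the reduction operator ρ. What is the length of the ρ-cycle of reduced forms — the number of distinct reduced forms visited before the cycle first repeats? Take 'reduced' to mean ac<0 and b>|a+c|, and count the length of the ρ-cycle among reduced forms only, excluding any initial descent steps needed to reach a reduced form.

D = 5217, ⌊√D⌋ = 72
descent: ρ → (-37,37,26)  [lands on river]
river: ρ → (26,67,-7)
river: ρ → (-7,59,62)
river: ρ → (62,65,-4)
river: ρ → (-4,71,11)
river: ρ → (11,61,-34)
river: ρ → (-34,7,38)
river: ρ → (38,69,-3)
river: ρ → (-3,69,38)
river: ρ → (38,7,-34)
river: ρ → (-34,61,11)
river: ρ → (11,71,-4)
river: ρ → (-4,65,62)
river: ρ → (62,59,-7)
river: ρ → (-7,67,26)
river: ρ → (26,37,-37)
ρ-cycle length = 16 (tail of 1 descent step not counted)

16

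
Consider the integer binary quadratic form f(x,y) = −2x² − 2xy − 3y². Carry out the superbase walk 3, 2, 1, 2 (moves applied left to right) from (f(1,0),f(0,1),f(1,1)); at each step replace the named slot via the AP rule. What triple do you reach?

start (-2,-3,-7) = (f(1,0),f(0,1),f(1,1))
replace slot 3: 2·((-2)+(-3)) − (-7) = -3 → (-2,-3,-3)
replace slot 2: 2·((-2)+(-3)) − (-3) = -7 → (-2,-7,-3)
replace slot 1: 2·((-7)+(-3)) − (-2) = -18 → (-18,-7,-3)
replace slot 2: 2·((-18)+(-3)) − (-7) = -35 → (-18,-35,-3)

-18,-35,-3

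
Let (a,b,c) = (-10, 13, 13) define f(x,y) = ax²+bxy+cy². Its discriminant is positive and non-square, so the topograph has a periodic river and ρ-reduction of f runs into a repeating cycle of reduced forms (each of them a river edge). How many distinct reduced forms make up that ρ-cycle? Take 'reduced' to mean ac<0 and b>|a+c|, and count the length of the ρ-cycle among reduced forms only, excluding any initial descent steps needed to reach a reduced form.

D = 689, ⌊√D⌋ = 26
river: ρ → (13,13,-10)
river: ρ → (-10,7,16)
river: ρ → (16,25,-1)
river: ρ → (-1,25,16)
river: ρ → (16,7,-10)
river: ρ → (-10,13,13)
ρ-cycle length = 6 (tail of 0 descent steps not counted)

6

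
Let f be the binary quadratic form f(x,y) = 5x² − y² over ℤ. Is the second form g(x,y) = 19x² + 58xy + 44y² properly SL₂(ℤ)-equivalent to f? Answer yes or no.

D₁ = 20, D₂ = 20
river cycle of f (length 2): (-1, 4, 1), (1, 4, -1)
river cycle of g (length 2): (-1, 4, 1), (1, 4, -1)
cycles coincide ⇒ equivalent

yes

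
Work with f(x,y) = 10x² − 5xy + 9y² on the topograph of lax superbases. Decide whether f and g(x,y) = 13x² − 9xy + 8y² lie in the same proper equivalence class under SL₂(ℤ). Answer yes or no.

D₁ = -335, D₂ = -335
f: flip: (10,-5,9)→(9,5,10)
f: reduced (well bottom): (9,5,10) with a≤c, −a<b≤a
g: flip: (13,-9,8)→(8,9,13)
g: translate: b→-7 (≡9 mod 16), so (8,9,13)→(8,-7,12)
g: reduced (well bottom): (8,-7,12) with a≤c, −a<b≤a
reduced forms (9, 5, 10) vs (8, -7, 12) ⇒ inequivalent

no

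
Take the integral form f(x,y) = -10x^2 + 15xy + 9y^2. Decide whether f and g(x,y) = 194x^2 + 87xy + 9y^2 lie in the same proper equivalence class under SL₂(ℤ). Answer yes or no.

D₁ = 585, D₂ = 585
river cycle of f (length 12): (9, 21, -4), (-4, 19, 14), (14, 9, -9), (-9, 9, 14), (14, 19, -4), (-4, 21, 9), (9, 15, -10), (-10, 5, 14), (14, 23, -1), (-1, 23, 14), … (2 more)
river cycle of g (length 12): (9, 21, -4), (-4, 19, 14), (14, 9, -9), (-9, 9, 14), (14, 19, -4), (-4, 21, 9), (9, 15, -10), (-10, 5, 14), (14, 23, -1), (-1, 23, 14), … (2 more)
cycles coincide ⇒ equivalent

yes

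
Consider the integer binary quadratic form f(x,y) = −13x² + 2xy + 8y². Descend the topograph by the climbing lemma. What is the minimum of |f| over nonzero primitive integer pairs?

descent: ρ → (8,14,-7)  [lands on river]
river: ρ → (-7,14,8)
river: ρ → (8,18,-3)
river: ρ → (-3,18,8)
closes: descent 1, river 4
min |a| on river = 3

3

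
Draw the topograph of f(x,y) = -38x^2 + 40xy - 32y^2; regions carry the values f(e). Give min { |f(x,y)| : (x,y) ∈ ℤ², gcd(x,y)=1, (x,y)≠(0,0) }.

translate: b→36 (≡-40 mod 76), so (38,-40,32)→(38,36,30)
flip: (38,36,30)→(30,-36,38)
translate: b→24 (≡-36 mod 60), so (30,-36,38)→(30,24,32)
reduced (well bottom): (30,24,32) with a≤c, −a<b≤a
well minimum |f| = |-30| = 30 (negative-definite)

30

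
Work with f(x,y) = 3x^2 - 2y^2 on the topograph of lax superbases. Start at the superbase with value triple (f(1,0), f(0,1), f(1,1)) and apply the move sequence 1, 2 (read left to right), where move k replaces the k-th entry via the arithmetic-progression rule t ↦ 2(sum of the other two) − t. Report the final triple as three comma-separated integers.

start (3,-2,1) = (f(1,0),f(0,1),f(1,1))
replace slot 1: 2·((-2)+1) − 3 = -5 → (-5,-2,1)
replace slot 2: 2·((-5)+1) − (-2) = -6 → (-5,-6,1)

-5,-6,1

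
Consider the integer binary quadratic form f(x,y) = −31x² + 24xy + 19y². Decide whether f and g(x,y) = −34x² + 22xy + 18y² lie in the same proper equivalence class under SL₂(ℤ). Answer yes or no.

D₁ = 2932, D₂ = 2932
river cycle of f (length 18): (19, 52, -3), (-3, 50, 36), (36, 22, -17), (-17, 46, 12), (12, 50, -9), (-9, 40, 37), (37, 34, -12), (-12, 38, 31), (31, 24, -19), (-19, 52, 3), … (8 more)
river cycle of g (length 6): (18, 50, -6), (-6, 46, 34), (34, 22, -18), (-18, 50, 6), (6, 46, -34), (-34, 22, 18)
cycles differ ⇒ inequivalent

no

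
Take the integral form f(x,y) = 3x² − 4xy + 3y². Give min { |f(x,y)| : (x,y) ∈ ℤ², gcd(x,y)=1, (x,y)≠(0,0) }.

translate: b→2 (≡-4 mod 6), so (3,-4,3)→(3,2,2)
flip: (3,2,2)→(2,-2,3)
translate: b→2 (≡-2 mod 4), so (2,-2,3)→(2,2,3)
reduced (well bottom): (2,2,3) with a≤c, −a<b≤a
well minimum = a = 2

2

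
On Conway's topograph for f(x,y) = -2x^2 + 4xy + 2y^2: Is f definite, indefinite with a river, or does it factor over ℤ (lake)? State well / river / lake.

D = b²−4ac = 4² − 4·(-2)·2 = 32
D > 0 non-square ⇒ indefinite ⇒ periodic river

river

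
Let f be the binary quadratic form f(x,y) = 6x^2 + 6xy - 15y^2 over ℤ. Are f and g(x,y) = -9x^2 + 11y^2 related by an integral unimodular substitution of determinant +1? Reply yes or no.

D₁ = 396, D₂ = 396
river cycle of f (length 2): (6, 18, -3), (-3, 18, 6)
river cycle of g (length 2): (-9, 18, 2), (2, 18, -9)
cycles differ ⇒ inequivalent

no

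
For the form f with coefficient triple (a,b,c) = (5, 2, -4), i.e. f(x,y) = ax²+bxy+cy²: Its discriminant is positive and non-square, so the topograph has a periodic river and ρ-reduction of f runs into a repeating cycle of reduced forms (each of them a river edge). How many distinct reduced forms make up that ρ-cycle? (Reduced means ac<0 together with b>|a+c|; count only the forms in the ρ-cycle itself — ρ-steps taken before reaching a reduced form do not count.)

D = 84, ⌊√D⌋ = 9
river: ρ → (-4,6,3)
river: ρ → (3,6,-4)
river: ρ → (-4,2,5)
river: ρ → (5,8,-1)
river: ρ → (-1,8,5)
river: ρ → (5,2,-4)
ρ-cycle length = 6 (tail of 0 descent steps not counted)

6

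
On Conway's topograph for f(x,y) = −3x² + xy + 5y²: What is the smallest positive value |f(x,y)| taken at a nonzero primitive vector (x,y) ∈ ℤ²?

descent: ρ → (5,-1,-3)
descent: ρ → (-3,7,1)  [lands on river]
river: ρ → (1,7,-3)
river: ρ → (-3,5,3)
river: ρ → (3,7,-1)
river: ρ → (-1,7,3)
river: ρ → (3,5,-3)
closes: descent 2, river 6
min |a| on river = 1

1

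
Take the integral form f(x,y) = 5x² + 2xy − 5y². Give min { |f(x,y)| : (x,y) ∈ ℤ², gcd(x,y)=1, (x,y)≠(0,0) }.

river: ρ → (-5,8,2)
river: ρ → (2,8,-5)
river: ρ → (-5,2,5)
river: ρ → (5,8,-2)
river: ρ → (-2,8,5)
river: ρ → (5,2,-5)
closes: descent 0, river 6
min |a| on river = 2

2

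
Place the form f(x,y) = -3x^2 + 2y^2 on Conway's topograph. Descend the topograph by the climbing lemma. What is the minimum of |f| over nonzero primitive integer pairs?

descent: ρ → (2,4,-1)  [lands on river]
river: ρ → (-1,4,2)
closes: descent 1, river 2
min |a| on river = 1

1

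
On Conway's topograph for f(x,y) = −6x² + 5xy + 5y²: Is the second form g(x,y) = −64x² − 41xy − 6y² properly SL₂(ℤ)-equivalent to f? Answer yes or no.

D₁ = 145, D₂ = 145
river cycle of f (length 10): (5, 5, -6), (-6, 7, 4), (4, 9, -4), (-4, 7, 6), (6, 5, -5), (-5, 5, 6), (6, 7, -4), (-4, 9, 4), (4, 7, -6), (-6, 5, 5)
river cycle of g (length 10): (-6, 5, 5), (5, 5, -6), (-6, 7, 4), (4, 9, -4), (-4, 7, 6), (6, 5, -5), (-5, 5, 6), (6, 7, -4), (-4, 9, 4), (4, 7, -6)
cycles coincide ⇒ equivalent

yes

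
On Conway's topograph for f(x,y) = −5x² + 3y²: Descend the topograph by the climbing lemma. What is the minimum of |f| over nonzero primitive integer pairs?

descent: ρ → (3,6,-2)  [lands on river]
river: ρ → (-2,6,3)
closes: descent 1, river 2
min |a| on river = 2

2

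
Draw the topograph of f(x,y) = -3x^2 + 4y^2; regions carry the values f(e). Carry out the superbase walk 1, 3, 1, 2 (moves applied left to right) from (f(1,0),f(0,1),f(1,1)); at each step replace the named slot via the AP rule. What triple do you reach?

start (-3,4,1) = (f(1,0),f(0,1),f(1,1))
replace slot 1: 2·(4+1) − (-3) = 13 → (13,4,1)
replace slot 3: 2·(13+4) − 1 = 33 → (13,4,33)
replace slot 1: 2·(4+33) − 13 = 61 → (61,4,33)
replace slot 2: 2·(61+33) − 4 = 184 → (61,184,33)

61,184,33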